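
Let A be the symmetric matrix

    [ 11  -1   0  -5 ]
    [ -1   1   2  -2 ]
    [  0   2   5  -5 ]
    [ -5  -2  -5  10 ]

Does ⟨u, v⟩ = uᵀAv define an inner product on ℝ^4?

Row-reducing A symmetrically gives the diagonal entries 11, 10/11, 3/5, 5/6.
So there are 4 positive pivots.
Hence Q is positive definite.
⟨·,·⟩ is an inner product exactly when A is positive definite.

yes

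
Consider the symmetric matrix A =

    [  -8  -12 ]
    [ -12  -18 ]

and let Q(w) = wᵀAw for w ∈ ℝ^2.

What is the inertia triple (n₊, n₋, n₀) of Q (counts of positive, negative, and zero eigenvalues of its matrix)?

(0, 1, 1)

Applying the same elementary operations to the rows and columns of A produces a congruent diagonal matrix with entries -8, 0.
Counting signs: 1 negative, 1 zero.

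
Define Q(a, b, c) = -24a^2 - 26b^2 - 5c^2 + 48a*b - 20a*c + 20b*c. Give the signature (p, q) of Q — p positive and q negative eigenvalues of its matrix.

(0, 3)

Write A = [[-24, 24, -10], [24, -26, 10], [-10, 10, -5]].
Row-reducing A symmetrically gives the diagonal entries -24, -2, -5/6.
So there are 3 negative pivots.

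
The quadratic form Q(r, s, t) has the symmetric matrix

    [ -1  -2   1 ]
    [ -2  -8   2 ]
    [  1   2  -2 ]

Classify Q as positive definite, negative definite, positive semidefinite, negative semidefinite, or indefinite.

negative definite

Leading principal minors: Δ_1 = -1, Δ_2 = 4, Δ_3 = -4.
The signs alternate starting with Δ_1 < 0, so by Sylvester's criterion Q is negative definite.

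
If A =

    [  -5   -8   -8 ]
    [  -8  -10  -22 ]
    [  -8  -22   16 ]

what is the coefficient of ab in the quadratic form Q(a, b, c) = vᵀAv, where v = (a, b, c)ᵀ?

The coefficient of ab is A[1,2] + A[2,1] = 2·(-8) = -16.

-16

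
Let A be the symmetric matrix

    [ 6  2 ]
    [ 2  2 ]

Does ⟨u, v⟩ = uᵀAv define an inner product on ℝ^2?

yes

Leading principal minors: Δ_1 = 6, Δ_2 = 8.
All leading principal minors are positive, so by Sylvester's criterion Q is positive definite.
⟨·,·⟩ is an inner product exactly when A is positive definite.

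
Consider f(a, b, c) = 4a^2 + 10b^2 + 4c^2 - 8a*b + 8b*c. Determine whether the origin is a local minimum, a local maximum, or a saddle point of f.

local minimum

The Hessian at the origin is H = [[8, -8, 0], [-8, 20, 8], [0, 8, 8]].
An LDLᵀ factorisation of H has diagonal entries 8, 12, 8/3.
That gives 3 positive pivots.
H is positive definite, so the origin is a strict local minimum.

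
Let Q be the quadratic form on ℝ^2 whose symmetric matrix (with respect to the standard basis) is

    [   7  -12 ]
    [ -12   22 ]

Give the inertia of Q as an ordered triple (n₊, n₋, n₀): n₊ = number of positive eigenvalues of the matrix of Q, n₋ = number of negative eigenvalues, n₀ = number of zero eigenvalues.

Applying the same elementary operations to the rows and columns of A produces a congruent diagonal matrix with entries 7, 10/7.
That gives 2 positive pivots.

(2, 0, 0)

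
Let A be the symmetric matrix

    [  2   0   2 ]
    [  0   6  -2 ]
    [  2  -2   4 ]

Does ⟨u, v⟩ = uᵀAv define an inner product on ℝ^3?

Leading principal minors: Δ_1 = 2, Δ_2 = 12, Δ_3 = 16.
All leading principal minors are positive, so by Sylvester's criterion Q is positive definite.
⟨·,·⟩ is an inner product exactly when A is positive definite.

yes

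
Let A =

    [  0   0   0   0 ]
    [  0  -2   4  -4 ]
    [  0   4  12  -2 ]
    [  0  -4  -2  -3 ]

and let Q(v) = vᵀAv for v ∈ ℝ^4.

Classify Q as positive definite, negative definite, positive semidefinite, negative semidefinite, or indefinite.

Congruent diagonalization of A (simultaneous row and column reduction) yields pivots 0, -2, 20, 0.
Counting signs: 1 positive, 1 negative, 2 zero.
Hence Q is indefinite.

indefinite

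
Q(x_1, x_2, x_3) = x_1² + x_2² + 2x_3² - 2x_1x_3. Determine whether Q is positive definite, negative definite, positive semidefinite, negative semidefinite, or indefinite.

The symmetric matrix of Q is A = [[1, 0, -1], [0, 1, 0], [-1, 0, 2]].
Leading principal minors: Δ_1 = 1, Δ_2 = 1, Δ_3 = 1.
All leading principal minors are positive, so by Sylvester's criterion Q is positive definite.

positive definite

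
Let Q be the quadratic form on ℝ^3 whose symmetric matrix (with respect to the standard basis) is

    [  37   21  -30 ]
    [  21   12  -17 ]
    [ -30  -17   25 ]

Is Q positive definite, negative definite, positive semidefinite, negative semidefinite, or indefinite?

positive definite

Row-reducing A symmetrically gives the diagonal entries 37, 3/37, 2/3.
So there are 3 positive pivots.
Hence Q is positive definite.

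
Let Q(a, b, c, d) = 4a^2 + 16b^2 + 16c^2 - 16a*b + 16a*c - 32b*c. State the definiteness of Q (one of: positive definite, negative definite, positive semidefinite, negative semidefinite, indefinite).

The symmetric matrix is A = [[4, -8, 8, 0], [-8, 16, -16, 0], [8, -16, 16, 0], [0, 0, 0, 0]].
Congruent diagonalization of A (simultaneous row and column reduction) yields pivots 4, 0, 0, 0.
That gives 1 positive, 3 zero pivots.
Hence Q is positive semidefinite.

positive semidefinite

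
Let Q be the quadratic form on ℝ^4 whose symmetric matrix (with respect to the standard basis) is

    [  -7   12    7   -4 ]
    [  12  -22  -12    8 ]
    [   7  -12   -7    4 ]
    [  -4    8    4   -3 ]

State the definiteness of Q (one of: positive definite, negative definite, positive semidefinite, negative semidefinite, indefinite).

Applying the same elementary operations to the rows and columns of A produces a congruent diagonal matrix with entries -7, -10/7, 0, 1/5.
Counting signs: 1 positive, 2 negative, 1 zero.
Hence Q is indefinite.

indefinite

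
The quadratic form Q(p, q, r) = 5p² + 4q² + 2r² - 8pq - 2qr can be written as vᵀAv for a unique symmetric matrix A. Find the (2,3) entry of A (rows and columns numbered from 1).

-1

The coefficient of q·r in Q is -2. For a symmetric A this equals A[2,3] + A[3,2] = 2·A[2,3].
So A[2,3] = -2/2 = -1.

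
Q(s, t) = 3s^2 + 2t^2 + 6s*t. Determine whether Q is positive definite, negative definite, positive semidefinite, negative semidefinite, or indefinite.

indefinite

The symmetric matrix of Q is [[3, 3], [3, 2]].
For the 2×2 matrix [[3, 3], [3, 2]]: det = 3·2 − (3)² = -3, trace = 5.
det < 0 so the eigenvalues have opposite signs; the form is indefinite.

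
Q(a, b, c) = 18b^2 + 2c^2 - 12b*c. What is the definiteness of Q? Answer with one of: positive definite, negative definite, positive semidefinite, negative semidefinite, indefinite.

positive semidefinite

The symmetric matrix is A = [[0, 0, 0], [0, 18, -6], [0, -6, 2]].
Applying the same elementary operations to the rows and columns of A produces a congruent diagonal matrix with entries 0, 18, 0.
So there are 1 positive, 2 zero pivots.
Hence Q is positive semidefinite.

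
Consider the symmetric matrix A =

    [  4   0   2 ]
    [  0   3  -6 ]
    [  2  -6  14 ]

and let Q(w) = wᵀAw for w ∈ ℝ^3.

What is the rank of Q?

Applying the same elementary operations to the rows and columns of A produces a congruent diagonal matrix with entries 4, 3, 1.
That gives 3 positive pivots.
The rank is the number of nonzero pivots: 3.

3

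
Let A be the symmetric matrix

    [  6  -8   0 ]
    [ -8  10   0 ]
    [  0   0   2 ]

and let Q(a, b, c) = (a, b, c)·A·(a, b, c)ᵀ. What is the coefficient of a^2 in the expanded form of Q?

The coefficient of a^2 is the diagonal entry A[1,1] = 6.

6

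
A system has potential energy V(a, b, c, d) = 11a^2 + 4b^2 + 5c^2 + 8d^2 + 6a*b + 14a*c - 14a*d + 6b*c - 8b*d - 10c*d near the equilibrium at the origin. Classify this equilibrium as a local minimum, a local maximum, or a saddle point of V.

The Hessian at the origin is H = [[22, 6, 14, -14], [6, 8, 6, -8], [14, 6, 10, -10], [-14, -8, -10, 16]].
Symmetric row and column elimination reduces H to a congruent diagonal form with pivots 22, 70/11, 12/35, 4.
Counting signs: 4 positive.
H is positive definite, so the origin is a strict local minimum.

local minimum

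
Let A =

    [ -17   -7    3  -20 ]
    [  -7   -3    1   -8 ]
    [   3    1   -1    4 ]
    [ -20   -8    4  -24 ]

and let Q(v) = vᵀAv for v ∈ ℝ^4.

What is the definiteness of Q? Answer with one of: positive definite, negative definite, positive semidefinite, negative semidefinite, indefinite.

negative semidefinite

Symmetric row and column elimination reduces A to a congruent diagonal form with pivots -17, -2/17, 0, 0.
So there are 2 negative, 2 zero pivots.
Hence Q is negative semidefinite.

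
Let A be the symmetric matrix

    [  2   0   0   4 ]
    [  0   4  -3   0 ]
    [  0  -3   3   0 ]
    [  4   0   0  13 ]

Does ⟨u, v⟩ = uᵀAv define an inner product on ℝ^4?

Row-reducing A symmetrically gives the diagonal entries 2, 4, 3/4, 5.
That gives 4 positive pivots.
Hence Q is positive definite.
⟨·,·⟩ is an inner product exactly when A is positive definite.

yes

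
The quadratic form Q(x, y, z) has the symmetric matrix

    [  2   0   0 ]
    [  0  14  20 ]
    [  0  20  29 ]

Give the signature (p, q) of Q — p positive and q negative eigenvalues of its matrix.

Congruent diagonalization of A (simultaneous row and column reduction) yields pivots 2, 14, 3/7.
That gives 3 positive pivots.

(3, 0)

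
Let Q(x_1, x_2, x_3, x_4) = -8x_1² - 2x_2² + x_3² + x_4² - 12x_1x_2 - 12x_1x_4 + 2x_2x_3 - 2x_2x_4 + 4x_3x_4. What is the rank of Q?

The associated matrix is A = [[-8, -6, 0, -6], [-6, -2, 1, -1], [0, 1, 1, 2], [-6, -1, 2, 1]].
Symmetric row and column elimination reduces A to a congruent diagonal form with pivots -8, 5/2, 3/5, 0.
That gives 2 positive, 1 negative, 1 zero pivots.
The rank is the number of nonzero pivots: 3.

3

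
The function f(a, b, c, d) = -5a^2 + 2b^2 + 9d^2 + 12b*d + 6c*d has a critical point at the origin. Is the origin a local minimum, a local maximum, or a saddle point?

saddle point

The Hessian at the origin is H = [[-10, 0, 0, 0], [0, 4, 0, 12], [0, 0, 0, 6], [0, 12, 6, 18]].
H is indefinite, so the origin is a saddle point.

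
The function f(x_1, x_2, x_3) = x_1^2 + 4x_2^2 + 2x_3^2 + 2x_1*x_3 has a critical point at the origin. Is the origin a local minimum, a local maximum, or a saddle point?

local minimum

The Hessian at the origin is H = [[2, 0, 2], [0, 8, 0], [2, 0, 4]].
Row-reducing H symmetrically gives the diagonal entries 2, 8, 2.
So there are 3 positive pivots.
H is positive definite, so the origin is a strict local minimum.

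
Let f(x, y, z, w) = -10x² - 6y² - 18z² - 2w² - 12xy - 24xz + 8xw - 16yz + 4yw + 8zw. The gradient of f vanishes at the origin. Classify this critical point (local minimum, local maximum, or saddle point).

local maximum

The Hessian at the origin is H = [[-20, -12, -24, 8], [-12, -12, -16, 4], [-24, -16, -36, 8], [8, 4, 8, -4]].
Applying the same elementary operations to the rows and columns of H produces a congruent diagonal matrix with entries -20, -24/5, -20/3, -2/5.
That gives 4 negative pivots.
H is negative definite, so the origin is a strict local maximum.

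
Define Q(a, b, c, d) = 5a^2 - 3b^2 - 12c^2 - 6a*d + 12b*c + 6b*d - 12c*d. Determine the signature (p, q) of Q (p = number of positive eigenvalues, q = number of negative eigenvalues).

Write A = [[5, 0, 0, -3], [0, -3, 6, 3], [0, 6, -12, -6], [-3, 3, -6, 0]].
Congruent diagonalization of A (simultaneous row and column reduction) yields pivots 5, -3, 0, 6/5.
So there are 2 positive, 1 negative, 1 zero pivots.

(2, 1)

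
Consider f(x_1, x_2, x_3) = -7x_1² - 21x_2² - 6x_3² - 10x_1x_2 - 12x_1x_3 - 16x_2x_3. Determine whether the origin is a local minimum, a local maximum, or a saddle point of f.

The Hessian at the origin is H = [[-14, -10, -12], [-10, -42, -16], [-12, -16, -12]].
Congruent diagonalization of H (simultaneous row and column reduction) yields pivots -14, -244/7, -8/61.
Counting signs: 3 negative.
H is negative definite, so the origin is a strict local maximum.

local maximum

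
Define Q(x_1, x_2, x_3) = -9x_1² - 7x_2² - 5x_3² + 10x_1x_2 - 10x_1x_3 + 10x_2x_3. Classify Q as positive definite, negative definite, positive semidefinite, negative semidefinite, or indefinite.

The symmetric matrix is A = [[-9, 5, -5], [5, -7, 5], [-5, 5, -5]].
Applying the same elementary operations to the rows and columns of A produces a congruent diagonal matrix with entries -9, -38/9, -20/19.
Counting signs: 3 negative.
Hence Q is negative definite.

negative definite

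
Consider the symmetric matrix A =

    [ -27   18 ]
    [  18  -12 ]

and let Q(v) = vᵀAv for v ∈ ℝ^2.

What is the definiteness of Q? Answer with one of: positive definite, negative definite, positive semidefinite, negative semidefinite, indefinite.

negative semidefinite

For the 2×2 matrix [[-27, 18], [18, -12]]: det = -27·-12 − (18)² = 0, trace = -39.
det = 0 so one eigenvalue is zero; the form is semidefinite with the sign of the trace.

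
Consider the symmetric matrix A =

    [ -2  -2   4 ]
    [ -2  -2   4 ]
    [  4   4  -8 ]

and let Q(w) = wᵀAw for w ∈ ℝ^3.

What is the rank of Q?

1

Congruent diagonalization of A (simultaneous row and column reduction) yields pivots -2, 0, 0.
That gives 1 negative, 2 zero pivots.
The rank is the number of nonzero pivots: 1.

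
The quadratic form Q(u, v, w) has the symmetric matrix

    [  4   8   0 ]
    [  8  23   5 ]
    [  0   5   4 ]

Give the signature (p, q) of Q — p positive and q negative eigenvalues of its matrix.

Symmetric row and column elimination reduces A to a congruent diagonal form with pivots 4, 7, 3/7.
That gives 3 positive pivots.

(3, 0)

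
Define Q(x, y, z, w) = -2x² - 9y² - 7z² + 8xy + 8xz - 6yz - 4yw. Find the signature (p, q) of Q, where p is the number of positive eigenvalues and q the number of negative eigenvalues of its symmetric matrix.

The symmetric matrix is A = [[-2, 4, 4, 0], [4, -9, -3, -2], [4, -3, -7, 0], [0, -2, 0, 0]].
Applying the same elementary operations to the rows and columns of A produces a congruent diagonal matrix with entries -2, -1, 26, 2/13.
So there are 2 positive, 2 negative pivots.

(2, 2)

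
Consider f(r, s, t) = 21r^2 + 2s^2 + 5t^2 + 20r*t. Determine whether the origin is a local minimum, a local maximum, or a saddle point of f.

The Hessian at the origin is H = [[42, 0, 20], [0, 4, 0], [20, 0, 10]].
An LDLᵀ factorisation of H has diagonal entries 42, 4, 10/21.
That gives 3 positive pivots.
H is positive definite, so the origin is a strict local minimum.

local minimum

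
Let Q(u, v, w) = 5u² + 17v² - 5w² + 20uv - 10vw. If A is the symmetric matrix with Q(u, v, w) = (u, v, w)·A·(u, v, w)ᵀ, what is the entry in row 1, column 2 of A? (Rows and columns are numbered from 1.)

10

The coefficient of u·v in Q is 20. For a symmetric A this equals A[1,2] + A[2,1] = 2·A[1,2].
So A[1,2] = 20/2 = 10.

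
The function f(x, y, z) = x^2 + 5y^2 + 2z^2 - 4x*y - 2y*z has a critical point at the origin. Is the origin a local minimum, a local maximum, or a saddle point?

local minimum

The Hessian at the origin is H = [[2, -4, 0], [-4, 10, -2], [0, -2, 4]].
Row-reducing H symmetrically gives the diagonal entries 2, 2, 2.
That gives 3 positive pivots.
H is positive definite, so the origin is a strict local minimum.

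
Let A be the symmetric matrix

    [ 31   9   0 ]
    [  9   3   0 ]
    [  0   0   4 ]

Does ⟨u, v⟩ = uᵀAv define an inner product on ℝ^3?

Applying the same elementary operations to the rows and columns of A produces a congruent diagonal matrix with entries 31, 12/31, 4.
So there are 3 positive pivots.
Hence Q is positive definite.
⟨·,·⟩ is an inner product exactly when A is positive definite.

yes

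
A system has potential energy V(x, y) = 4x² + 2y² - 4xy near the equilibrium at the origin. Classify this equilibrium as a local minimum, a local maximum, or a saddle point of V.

The Hessian at the origin is H = [[8, -4], [-4, 4]].
det H = 8·4 − (-4)² = 16 > 0 and H[1,1] = 8 > 0, so H is positive definite.
Therefore the origin is a local minimum.

local minimum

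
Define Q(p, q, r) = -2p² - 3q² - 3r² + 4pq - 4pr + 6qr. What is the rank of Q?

The associated matrix is A = [[-2, 2, -2], [2, -3, 3], [-2, 3, -3]].
Applying the same elementary operations to the rows and columns of A produces a congruent diagonal matrix with entries -2, -1, 0.
That gives 2 negative, 1 zero pivots.
The rank is the number of nonzero pivots: 2.

2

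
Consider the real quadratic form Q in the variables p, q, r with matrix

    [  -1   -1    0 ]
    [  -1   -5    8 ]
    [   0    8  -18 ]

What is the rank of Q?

Row-reducing A symmetrically gives the diagonal entries -1, -4, -2.
So there are 3 negative pivots.
The rank is the number of nonzero pivots: 3.

3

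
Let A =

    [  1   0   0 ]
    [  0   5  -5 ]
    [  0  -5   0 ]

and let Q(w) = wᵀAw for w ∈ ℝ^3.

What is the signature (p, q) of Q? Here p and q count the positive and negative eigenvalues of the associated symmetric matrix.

Applying the same elementary operations to the rows and columns of A produces a congruent diagonal matrix with entries 1, 5, -5.
Counting signs: 2 positive, 1 negative.

(2, 1)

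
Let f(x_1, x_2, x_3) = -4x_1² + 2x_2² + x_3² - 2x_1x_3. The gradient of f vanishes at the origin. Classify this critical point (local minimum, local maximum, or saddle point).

The Hessian at the origin is H = [[-8, 0, -2], [0, 4, 0], [-2, 0, 2]].
Congruent diagonalization of H (simultaneous row and column reduction) yields pivots -8, 4, 5/2.
So there are 2 positive, 1 negative pivots.
H is indefinite, so the origin is a saddle point.

saddle point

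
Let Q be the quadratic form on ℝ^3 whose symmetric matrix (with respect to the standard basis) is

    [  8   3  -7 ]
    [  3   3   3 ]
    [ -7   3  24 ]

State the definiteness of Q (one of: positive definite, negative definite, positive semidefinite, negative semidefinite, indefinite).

An LDLᵀ factorisation of A has diagonal entries 8, 15/8, 1.
That gives 3 positive pivots.
Hence Q is positive definite.

positive definite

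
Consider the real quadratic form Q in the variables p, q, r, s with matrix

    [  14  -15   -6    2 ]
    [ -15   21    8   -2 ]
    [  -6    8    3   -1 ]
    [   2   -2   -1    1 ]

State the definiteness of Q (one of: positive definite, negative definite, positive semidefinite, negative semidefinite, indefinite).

indefinite

Applying the same elementary operations to the rows and columns of A produces a congruent diagonal matrix with entries 14, 69/14, -5/69, 6/5.
Counting signs: 3 positive, 1 negative.
Hence Q is indefinite.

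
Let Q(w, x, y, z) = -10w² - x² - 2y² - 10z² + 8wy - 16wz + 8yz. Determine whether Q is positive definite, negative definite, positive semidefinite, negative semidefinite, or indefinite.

Write A = [[-10, 0, 4, -8], [0, -1, 0, 0], [4, 0, -2, 4], [-8, 0, 4, -10]].
Congruent diagonalization of A (simultaneous row and column reduction) yields pivots -10, -1, -2/5, -2.
Counting signs: 4 negative.
Hence Q is negative definite.

negative definite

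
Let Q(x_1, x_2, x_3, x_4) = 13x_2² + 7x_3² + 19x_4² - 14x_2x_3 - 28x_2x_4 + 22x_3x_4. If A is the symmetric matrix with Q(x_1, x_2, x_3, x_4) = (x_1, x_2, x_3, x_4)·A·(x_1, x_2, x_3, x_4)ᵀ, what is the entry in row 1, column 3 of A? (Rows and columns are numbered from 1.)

0

The coefficient of x_1·x_3 in Q is 0. For a symmetric A this equals A[1,3] + A[3,1] = 2·A[1,3].
So A[1,3] = 0/2 = 0.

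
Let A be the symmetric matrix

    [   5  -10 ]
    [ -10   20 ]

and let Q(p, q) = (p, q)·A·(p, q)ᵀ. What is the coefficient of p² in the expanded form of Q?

5

The coefficient of p² is the diagonal entry A[1,1] = 5.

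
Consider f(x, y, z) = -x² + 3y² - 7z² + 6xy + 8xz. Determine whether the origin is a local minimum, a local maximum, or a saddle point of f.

saddle point

The Hessian at the origin is H = [[-2, 6, 8], [6, 6, 0], [8, 0, -14]].
An LDLᵀ factorisation of H has diagonal entries -2, 24, -6.
So there are 1 positive, 2 negative pivots.
H is indefinite, so the origin is a saddle point.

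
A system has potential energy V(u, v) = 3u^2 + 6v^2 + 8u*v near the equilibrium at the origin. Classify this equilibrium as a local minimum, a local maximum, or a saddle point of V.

local minimum

The Hessian at the origin is H = [[6, 8], [8, 12]].
det H = 6·12 − (8)² = 8 > 0 and H[1,1] = 6 > 0, so H is positive definite.
Therefore the origin is a local minimum.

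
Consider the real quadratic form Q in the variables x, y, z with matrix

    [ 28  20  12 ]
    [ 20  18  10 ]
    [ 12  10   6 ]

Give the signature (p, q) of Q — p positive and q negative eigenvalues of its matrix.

Row-reducing A symmetrically gives the diagonal entries 28, 26/7, 4/13.
That gives 3 positive pivots.

(3, 0)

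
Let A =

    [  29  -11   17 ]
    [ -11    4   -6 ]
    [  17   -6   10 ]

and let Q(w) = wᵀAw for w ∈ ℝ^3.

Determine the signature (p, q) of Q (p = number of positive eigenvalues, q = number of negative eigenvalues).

Row-reducing A symmetrically gives the diagonal entries 29, -5/29, 6/5.
So there are 2 positive, 1 negative pivots.

(2, 1)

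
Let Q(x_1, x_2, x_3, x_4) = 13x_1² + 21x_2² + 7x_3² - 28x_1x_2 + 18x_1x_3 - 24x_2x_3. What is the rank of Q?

3

The associated matrix is A = [[13, -14, 9, 0], [-14, 21, -12, 0], [9, -12, 7, 0], [0, 0, 0, 0]].
Congruent diagonalization of A (simultaneous row and column reduction) yields pivots 13, 77/13, -10/77, 0.
That gives 2 positive, 1 negative, 1 zero pivots.
The rank is the number of nonzero pivots: 3.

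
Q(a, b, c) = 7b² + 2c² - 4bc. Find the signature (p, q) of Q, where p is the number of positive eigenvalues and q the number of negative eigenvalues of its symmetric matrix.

(2, 0)

The symmetric matrix is A = [[0, 0, 0], [0, 7, -2], [0, -2, 2]].
Row-reducing A symmetrically gives the diagonal entries 0, 7, 10/7.
Counting signs: 2 positive, 1 zero.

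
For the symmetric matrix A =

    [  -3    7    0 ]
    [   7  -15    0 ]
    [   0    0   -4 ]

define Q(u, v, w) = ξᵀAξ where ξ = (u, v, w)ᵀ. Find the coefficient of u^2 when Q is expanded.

-3

The coefficient of u^2 is the diagonal entry A[1,1] = -3.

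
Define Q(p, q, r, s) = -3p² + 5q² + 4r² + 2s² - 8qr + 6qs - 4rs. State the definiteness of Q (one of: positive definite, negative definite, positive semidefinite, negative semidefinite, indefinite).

The associated matrix is A = [[-3, 0, 0, 0], [0, 5, -4, 3], [0, -4, 4, -2], [0, 3, -2, 2]].
Symmetric row and column elimination reduces A to a congruent diagonal form with pivots -3, 5, 4/5, 0.
That gives 2 positive, 1 negative, 1 zero pivots.
Hence Q is indefinite.

indefinite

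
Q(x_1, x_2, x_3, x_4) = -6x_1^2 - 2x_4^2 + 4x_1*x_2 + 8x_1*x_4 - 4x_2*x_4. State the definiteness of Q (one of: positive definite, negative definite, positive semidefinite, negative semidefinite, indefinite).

indefinite

The associated matrix is A = [[-6, 2, 0, 4], [2, 0, 0, -2], [0, 0, 0, 0], [4, -2, 0, -2]].
Congruent diagonalization of A (simultaneous row and column reduction) yields pivots -6, 2/3, 0, 0.
That gives 1 positive, 1 negative, 2 zero pivots.
Hence Q is indefinite.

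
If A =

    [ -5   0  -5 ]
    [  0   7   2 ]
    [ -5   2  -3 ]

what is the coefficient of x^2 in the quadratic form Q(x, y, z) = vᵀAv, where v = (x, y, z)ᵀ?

-5

The coefficient of x^2 is the diagonal entry A[1,1] = -5.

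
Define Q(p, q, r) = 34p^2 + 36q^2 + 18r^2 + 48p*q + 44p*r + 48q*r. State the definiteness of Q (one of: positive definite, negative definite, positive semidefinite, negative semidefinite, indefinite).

The symmetric matrix is A = [[34, 24, 22], [24, 36, 24], [22, 24, 18]].
Applying the same elementary operations to the rows and columns of A produces a congruent diagonal matrix with entries 34, 324/17, 0.
So there are 2 positive, 1 zero pivots.
Hence Q is positive semidefinite.

positive semidefinite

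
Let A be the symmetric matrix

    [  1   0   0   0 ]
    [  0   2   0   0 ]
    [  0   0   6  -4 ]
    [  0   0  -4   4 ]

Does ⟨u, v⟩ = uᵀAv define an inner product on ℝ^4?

yes

An LDLᵀ factorisation of A has diagonal entries 1, 2, 6, 4/3.
That gives 4 positive pivots.
Hence Q is positive definite.
⟨·,·⟩ is an inner product exactly when A is positive definite.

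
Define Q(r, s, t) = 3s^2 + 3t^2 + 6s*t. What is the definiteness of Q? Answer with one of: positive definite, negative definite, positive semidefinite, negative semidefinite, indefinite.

The associated matrix is A = [[0, 0, 0], [0, 3, 3], [0, 3, 3]].
Congruent diagonalization of A (simultaneous row and column reduction) yields pivots 0, 3, 0.
That gives 1 positive, 2 zero pivots.
Hence Q is positive semidefinite.

positive semidefinite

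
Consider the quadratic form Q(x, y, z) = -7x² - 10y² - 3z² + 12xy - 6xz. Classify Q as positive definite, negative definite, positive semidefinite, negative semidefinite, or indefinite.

The symmetric matrix of Q is A = [[-7, 6, -3], [6, -10, 0], [-3, 0, -3]].
Leading principal minors: Δ_1 = -7, Δ_2 = 34, Δ_3 = -12.
The signs alternate starting with Δ_1 < 0, so by Sylvester's criterion Q is negative definite.

negative definite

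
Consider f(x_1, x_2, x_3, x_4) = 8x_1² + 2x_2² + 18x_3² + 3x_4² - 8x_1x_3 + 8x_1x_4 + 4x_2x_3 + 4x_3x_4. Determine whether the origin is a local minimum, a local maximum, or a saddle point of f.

saddle point

The Hessian at the origin is H = [[16, 0, -8, 8], [0, 4, 4, 0], [-8, 4, 36, 4], [8, 0, 4, 6]].
Row-reducing H symmetrically gives the diagonal entries 16, 4, 28, -2/7.
That gives 3 positive, 1 negative pivots.
H is indefinite, so the origin is a saddle point.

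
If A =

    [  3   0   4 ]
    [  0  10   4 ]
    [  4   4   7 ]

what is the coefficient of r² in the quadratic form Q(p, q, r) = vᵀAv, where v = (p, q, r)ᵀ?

The coefficient of r² is the diagonal entry A[3,3] = 7.

7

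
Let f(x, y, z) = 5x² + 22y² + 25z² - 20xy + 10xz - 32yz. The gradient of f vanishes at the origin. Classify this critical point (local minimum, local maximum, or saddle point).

The Hessian at the origin is H = [[10, -20, 10], [-20, 44, -32], [10, -32, 50]].
Congruent diagonalization of H (simultaneous row and column reduction) yields pivots 10, 4, 4.
So there are 3 positive pivots.
H is positive definite, so the origin is a strict local minimum.

local minimum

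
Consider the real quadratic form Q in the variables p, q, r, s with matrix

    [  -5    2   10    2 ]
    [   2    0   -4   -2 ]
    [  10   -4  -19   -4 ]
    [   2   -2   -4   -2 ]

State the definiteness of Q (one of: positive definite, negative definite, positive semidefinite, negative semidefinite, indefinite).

An LDLᵀ factorisation of A has diagonal entries -5, 4/5, 1, -3.
That gives 2 positive, 2 negative pivots.
Hence Q is indefinite.

indefinite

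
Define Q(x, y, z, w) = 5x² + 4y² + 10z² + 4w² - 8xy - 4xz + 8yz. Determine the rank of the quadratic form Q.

4

Write A = [[5, -4, -2, 0], [-4, 4, 4, 0], [-2, 4, 10, 0], [0, 0, 0, 4]].
Symmetric row and column elimination reduces A to a congruent diagonal form with pivots 5, 4/5, 2, 4.
So there are 4 positive pivots.
The rank is the number of nonzero pivots: 4.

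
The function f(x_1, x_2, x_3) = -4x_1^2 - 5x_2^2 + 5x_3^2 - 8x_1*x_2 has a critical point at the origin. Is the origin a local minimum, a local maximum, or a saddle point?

The Hessian at the origin is H = [[-8, -8, 0], [-8, -10, 0], [0, 0, 10]].
Applying the same elementary operations to the rows and columns of H produces a congruent diagonal matrix with entries -8, -2, 10.
That gives 1 positive, 2 negative pivots.
H is indefinite, so the origin is a saddle point.

saddle point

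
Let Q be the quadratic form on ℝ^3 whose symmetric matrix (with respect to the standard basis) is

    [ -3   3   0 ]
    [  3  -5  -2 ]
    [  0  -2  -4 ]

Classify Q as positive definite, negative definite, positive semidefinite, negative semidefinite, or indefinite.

Leading principal minors: Δ_1 = -3, Δ_2 = 6, Δ_3 = -12.
The signs alternate starting with Δ_1 < 0, so by Sylvester's criterion Q is negative definite.

negative definite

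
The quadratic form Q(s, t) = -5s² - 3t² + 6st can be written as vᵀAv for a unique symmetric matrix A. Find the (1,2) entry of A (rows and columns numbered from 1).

3

The coefficient of s·t in Q is 6. For a symmetric A this equals A[1,2] + A[2,1] = 2·A[1,2].
So A[1,2] = 6/2 = 3.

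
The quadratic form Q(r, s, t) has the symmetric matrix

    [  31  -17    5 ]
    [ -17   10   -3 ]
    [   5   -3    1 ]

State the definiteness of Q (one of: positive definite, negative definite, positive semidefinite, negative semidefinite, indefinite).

Leading principal minors: Δ_1 = 31, Δ_2 = 21, Δ_3 = 2.
All leading principal minors are positive, so by Sylvester's criterion Q is positive definite.

positive definite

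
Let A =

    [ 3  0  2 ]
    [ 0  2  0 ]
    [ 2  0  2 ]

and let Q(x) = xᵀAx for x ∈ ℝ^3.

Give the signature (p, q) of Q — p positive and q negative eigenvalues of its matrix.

Row-reducing A symmetrically gives the diagonal entries 3, 2, 2/3.
That gives 3 positive pivots.

(3, 0)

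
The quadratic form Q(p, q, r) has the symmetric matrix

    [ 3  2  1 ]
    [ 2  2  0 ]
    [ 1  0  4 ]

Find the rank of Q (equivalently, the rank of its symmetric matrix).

Congruent diagonalization of A (simultaneous row and column reduction) yields pivots 3, 2/3, 3.
So there are 3 positive pivots.
The rank is the number of nonzero pivots: 3.

3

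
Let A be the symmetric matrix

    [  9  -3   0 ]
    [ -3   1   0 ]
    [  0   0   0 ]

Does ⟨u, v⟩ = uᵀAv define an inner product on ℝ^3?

Congruent diagonalization of A (simultaneous row and column reduction) yields pivots 9, 0, 0.
So there are 1 positive, 2 zero pivots.
Hence Q is positive semidefinite.
⟨·,·⟩ is an inner product exactly when A is positive definite.

no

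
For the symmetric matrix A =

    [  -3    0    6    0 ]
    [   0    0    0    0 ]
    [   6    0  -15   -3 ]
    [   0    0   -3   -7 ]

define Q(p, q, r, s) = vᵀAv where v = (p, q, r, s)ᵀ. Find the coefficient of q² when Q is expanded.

The coefficient of q² is the diagonal entry A[2,2] = 0.

0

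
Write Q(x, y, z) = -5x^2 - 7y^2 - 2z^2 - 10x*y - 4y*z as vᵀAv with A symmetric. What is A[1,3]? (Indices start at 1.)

0

The coefficient of x·z in Q is 0. For a symmetric A this equals A[1,3] + A[3,1] = 2·A[1,3].
So A[1,3] = 0/2 = 0.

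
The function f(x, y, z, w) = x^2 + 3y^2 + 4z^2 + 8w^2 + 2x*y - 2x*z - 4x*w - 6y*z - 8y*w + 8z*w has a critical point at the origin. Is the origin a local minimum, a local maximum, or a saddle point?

The Hessian at the origin is H = [[2, 2, -2, -4], [2, 6, -6, -8], [-2, -6, 8, 8], [-4, -8, 8, 16]].
Congruent diagonalization of H (simultaneous row and column reduction) yields pivots 2, 4, 2, 4.
So there are 4 positive pivots.
H is positive definite, so the origin is a strict local minimum.

local minimum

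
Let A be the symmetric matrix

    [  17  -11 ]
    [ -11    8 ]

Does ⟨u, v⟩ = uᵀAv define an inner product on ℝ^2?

An LDLᵀ factorisation of A has diagonal entries 17, 15/17.
Counting signs: 2 positive.
Hence Q is positive definite.
⟨·,·⟩ is an inner product exactly when A is positive definite.

yes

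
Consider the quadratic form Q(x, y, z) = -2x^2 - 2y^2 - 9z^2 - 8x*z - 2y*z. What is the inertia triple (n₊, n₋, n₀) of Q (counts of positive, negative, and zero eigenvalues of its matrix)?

(0, 3, 0)

The symmetric matrix is A = [[-2, 0, -4], [0, -2, -1], [-4, -1, -9]].
Row-reducing A symmetrically gives the diagonal entries -2, -2, -1/2.
So there are 3 negative pivots.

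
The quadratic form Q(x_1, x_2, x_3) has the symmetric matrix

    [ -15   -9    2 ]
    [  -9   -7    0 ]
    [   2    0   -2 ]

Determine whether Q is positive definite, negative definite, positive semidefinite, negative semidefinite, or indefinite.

Congruent diagonalization of A (simultaneous row and column reduction) yields pivots -15, -8/5, -5/6.
That gives 3 negative pivots.
Hence Q is negative definite.

negative definite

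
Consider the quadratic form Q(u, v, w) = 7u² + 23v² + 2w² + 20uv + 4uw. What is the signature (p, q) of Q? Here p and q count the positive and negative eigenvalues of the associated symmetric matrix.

Write A = [[7, 10, 2], [10, 23, 0], [2, 0, 2]].
Applying the same elementary operations to the rows and columns of A produces a congruent diagonal matrix with entries 7, 61/7, 30/61.
Counting signs: 3 positive.

(3, 0)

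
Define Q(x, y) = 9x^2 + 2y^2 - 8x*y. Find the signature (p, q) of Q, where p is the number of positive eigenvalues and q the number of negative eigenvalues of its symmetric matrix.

(2, 0)

The symmetric matrix is A = [[9, -4], [-4, 2]].
Symmetric row and column elimination reduces A to a congruent diagonal form with pivots 9, 2/9.
That gives 2 positive pivots.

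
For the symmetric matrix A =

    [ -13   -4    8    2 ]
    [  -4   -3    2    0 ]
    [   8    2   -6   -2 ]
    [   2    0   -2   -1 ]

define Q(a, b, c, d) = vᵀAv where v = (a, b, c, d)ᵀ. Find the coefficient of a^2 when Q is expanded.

-13

The coefficient of a^2 is the diagonal entry A[1,1] = -13.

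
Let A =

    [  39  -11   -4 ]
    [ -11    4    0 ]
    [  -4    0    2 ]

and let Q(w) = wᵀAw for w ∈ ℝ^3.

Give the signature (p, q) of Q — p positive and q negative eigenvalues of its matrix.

(3, 0)

Applying the same elementary operations to the rows and columns of A produces a congruent diagonal matrix with entries 39, 35/39, 6/35.
That gives 3 positive pivots.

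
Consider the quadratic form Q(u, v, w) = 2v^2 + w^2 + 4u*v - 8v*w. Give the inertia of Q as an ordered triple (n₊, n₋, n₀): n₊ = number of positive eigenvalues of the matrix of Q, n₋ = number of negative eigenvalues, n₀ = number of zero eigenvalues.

(2, 1, 0)

The symmetric matrix is A = [[0, 2, 0], [2, 2, -4], [0, -4, 1]].
By Sylvester's law of inertia any congruent diagonalization of A has 2 positive, 1 negative and 0 zero entries.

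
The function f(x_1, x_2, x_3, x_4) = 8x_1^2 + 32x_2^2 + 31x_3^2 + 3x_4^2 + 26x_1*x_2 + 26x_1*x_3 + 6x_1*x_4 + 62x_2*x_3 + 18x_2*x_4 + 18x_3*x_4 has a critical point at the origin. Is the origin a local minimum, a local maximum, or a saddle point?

The Hessian at the origin is H = [[16, 26, 26, 6], [26, 64, 62, 18], [26, 62, 62, 18], [6, 18, 18, 6]].
Congruent diagonalization of H (simultaneous row and column reduction) yields pivots 16, 87/4, 158/87, 24/79.
Counting signs: 4 positive.
H is positive definite, so the origin is a strict local minimum.

local minimum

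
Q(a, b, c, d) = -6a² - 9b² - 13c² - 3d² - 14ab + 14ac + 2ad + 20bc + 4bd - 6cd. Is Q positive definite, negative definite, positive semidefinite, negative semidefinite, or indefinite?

The symmetric matrix of Q is A = [[-6, -7, 7, 1], [-7, -9, 10, 2], [7, 10, -13, -3], [1, 2, -3, -3]].
Leading principal minors: Δ_1 = -6, Δ_2 = 5, Δ_3 = -4, Δ_4 = 8.
The signs alternate starting with Δ_1 < 0, so by Sylvester's criterion Q is negative definite.

negative definite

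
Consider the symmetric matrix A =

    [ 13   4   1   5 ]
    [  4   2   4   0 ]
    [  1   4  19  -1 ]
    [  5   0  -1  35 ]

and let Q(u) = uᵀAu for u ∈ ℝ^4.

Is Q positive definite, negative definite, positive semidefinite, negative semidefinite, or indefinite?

Row-reducing A symmetrically gives the diagonal entries 13, 10/13, 6/5, 0.
That gives 3 positive, 1 zero pivots.
Hence Q is positive semidefinite.

positive semidefinite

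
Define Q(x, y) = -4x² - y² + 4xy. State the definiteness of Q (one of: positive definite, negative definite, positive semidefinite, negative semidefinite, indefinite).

negative semidefinite

The symmetric matrix of Q is [[-4, 2], [2, -1]].
For the 2×2 matrix [[-4, 2], [2, -1]]: det = -4·-1 − (2)² = 0, trace = -5.
det = 0 so one eigenvalue is zero; the form is semidefinite with the sign of the trace.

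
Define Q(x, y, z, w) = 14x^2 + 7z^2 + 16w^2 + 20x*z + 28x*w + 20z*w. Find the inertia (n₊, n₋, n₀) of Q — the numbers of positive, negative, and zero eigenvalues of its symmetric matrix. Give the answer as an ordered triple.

The symmetric matrix is A = [[14, 0, 10, 14], [0, 0, 0, 0], [10, 0, 7, 10], [14, 0, 10, 16]].
Row-reducing A symmetrically gives the diagonal entries 14, 0, -1/7, 2.
Counting signs: 2 positive, 1 negative, 1 zero.

(2, 1, 1)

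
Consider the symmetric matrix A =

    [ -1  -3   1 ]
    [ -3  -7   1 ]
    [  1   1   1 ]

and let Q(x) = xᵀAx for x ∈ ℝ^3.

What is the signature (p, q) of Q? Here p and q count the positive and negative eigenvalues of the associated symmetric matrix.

Applying the same elementary operations to the rows and columns of A produces a congruent diagonal matrix with entries -1, 2, 0.
So there are 1 positive, 1 negative, 1 zero pivots.

(1, 1)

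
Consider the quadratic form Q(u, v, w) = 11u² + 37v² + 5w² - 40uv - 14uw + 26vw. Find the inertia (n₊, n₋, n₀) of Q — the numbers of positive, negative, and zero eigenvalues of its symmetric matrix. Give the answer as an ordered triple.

The symmetric matrix is A = [[11, -20, -7], [-20, 37, 13], [-7, 13, 5]].
Row-reducing A symmetrically gives the diagonal entries 11, 7/11, 3/7.
That gives 3 positive pivots.

(3, 0, 0)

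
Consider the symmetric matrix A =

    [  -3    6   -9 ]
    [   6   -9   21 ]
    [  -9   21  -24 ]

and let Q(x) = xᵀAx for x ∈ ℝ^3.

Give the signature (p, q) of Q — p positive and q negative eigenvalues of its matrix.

Row-reducing A symmetrically gives the diagonal entries -3, 3, 0.
Counting signs: 1 positive, 1 negative, 1 zero.

(1, 1)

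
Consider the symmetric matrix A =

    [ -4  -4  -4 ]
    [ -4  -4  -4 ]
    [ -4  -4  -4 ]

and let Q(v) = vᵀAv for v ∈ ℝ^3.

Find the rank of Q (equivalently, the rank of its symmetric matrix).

1

Row-reducing A symmetrically gives the diagonal entries -4, 0, 0.
Counting signs: 1 negative, 2 zero.
The rank is the number of nonzero pivots: 1.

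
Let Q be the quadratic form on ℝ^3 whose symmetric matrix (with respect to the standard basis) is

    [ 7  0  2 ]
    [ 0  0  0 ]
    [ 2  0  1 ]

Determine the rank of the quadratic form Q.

2

Applying the same elementary operations to the rows and columns of A produces a congruent diagonal matrix with entries 7, 0, 3/7.
Counting signs: 2 positive, 1 zero.
The rank is the number of nonzero pivots: 2.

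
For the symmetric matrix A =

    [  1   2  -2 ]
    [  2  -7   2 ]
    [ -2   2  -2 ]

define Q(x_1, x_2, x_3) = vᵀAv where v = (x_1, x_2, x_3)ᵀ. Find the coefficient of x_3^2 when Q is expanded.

-2

The coefficient of x_3^2 is the diagonal entry A[3,3] = -2.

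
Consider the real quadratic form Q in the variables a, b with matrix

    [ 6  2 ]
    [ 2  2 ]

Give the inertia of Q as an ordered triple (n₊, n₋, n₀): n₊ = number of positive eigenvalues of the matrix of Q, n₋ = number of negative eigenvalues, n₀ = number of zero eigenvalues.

Symmetric row and column elimination reduces A to a congruent diagonal form with pivots 6, 4/3.
So there are 2 positive pivots.

(2, 0, 0)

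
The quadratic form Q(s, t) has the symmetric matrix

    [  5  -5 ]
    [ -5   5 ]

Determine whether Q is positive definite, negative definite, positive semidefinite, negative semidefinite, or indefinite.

positive semidefinite

Applying the same elementary operations to the rows and columns of A produces a congruent diagonal matrix with entries 5, 0.
Counting signs: 1 positive, 1 zero.
Hence Q is positive semidefinite.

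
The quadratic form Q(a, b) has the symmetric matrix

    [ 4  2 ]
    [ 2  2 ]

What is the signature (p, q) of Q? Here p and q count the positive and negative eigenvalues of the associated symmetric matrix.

(2, 0)

Congruent diagonalization of A (simultaneous row and column reduction) yields pivots 4, 1.
Counting signs: 2 positive.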